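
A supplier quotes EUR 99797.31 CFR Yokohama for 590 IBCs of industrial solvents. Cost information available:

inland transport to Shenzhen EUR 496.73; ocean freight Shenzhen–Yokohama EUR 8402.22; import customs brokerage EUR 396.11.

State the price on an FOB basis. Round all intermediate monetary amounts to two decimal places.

Not relevant to the conversion: inland to port — on the seller under both CFR and FOB; already in the CFR price and stays in the FOB price. brokerage — on the buyer under both terms; not part of either seller's price.
From CFR to FOB, the seller no longer bears: freight.
FOB price = 99797.31 − 8402.22 = 91395.09

FOB price: EUR 91395.09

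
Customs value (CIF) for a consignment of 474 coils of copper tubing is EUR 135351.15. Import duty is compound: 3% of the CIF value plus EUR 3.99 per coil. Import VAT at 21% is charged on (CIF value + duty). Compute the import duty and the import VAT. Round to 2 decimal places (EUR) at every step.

Ad valorem component: 135351.15 × 3% = 4060.53
Specific component: 474 × 3.99 = 1891.26
Import duty = 4060.53 + 1891.26 = 5951.79
VAT base = CIF + duty = 135351.15 + 5951.79 = 141302.94
Import VAT = 141302.94 × 21% = 29673.62

Import duty: EUR 5951.79; import VAT: EUR 29673.62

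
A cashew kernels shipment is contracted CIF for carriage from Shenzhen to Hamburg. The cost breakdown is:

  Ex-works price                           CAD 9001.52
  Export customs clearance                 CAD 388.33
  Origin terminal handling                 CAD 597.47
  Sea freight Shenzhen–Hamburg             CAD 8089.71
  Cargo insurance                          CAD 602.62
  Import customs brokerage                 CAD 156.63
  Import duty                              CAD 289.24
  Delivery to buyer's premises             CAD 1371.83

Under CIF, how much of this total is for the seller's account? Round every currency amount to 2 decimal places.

CIF: the seller pays costs through ocean freight and marine insurance to the destination port.
Seller's account: goods 9001.52 + export clearance 388.33 + origin terminal 597.47 + freight 8089.71 + insurance 602.62 = 18679.65
Buyer's account: brokerage 156.63 + duty 289.24 + delivery 1371.83 = 1817.70

Seller's account: CAD 18679.65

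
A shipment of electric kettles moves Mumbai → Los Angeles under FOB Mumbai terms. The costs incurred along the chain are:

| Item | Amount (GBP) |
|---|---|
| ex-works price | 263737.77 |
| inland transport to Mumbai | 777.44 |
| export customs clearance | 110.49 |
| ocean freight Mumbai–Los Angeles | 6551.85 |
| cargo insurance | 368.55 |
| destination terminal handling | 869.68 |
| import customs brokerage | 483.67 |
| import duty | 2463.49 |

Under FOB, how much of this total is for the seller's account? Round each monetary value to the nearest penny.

Seller's account: GBP 264625.70

FOB: the seller bears costs until goods are on board at the origin port; the buyer bears freight, insurance and all costs thereafter.
Seller's account: goods 263737.77 + inland to port 777.44 + export clearance 110.49 = 264625.70
Buyer's account: freight 6551.85 + insurance 368.55 + destination terminal 869.68 + brokerage 483.67 + duty 2463.49 = 10737.24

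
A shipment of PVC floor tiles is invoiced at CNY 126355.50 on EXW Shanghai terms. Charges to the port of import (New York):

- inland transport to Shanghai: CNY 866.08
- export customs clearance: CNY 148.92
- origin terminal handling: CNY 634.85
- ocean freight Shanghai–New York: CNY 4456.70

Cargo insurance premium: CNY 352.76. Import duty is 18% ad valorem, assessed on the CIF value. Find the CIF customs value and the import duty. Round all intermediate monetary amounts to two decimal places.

CIF value: CNY 132814.81; import duty: CNY 23906.67

CIF = EXW price + pre-shipment costs + freight + insurance
CIF = 126355.50 + 866.08 + 148.92 + 634.85 + 4456.70 + 352.76 = 132814.81
Import duty = 132814.81 × 18% = 23906.67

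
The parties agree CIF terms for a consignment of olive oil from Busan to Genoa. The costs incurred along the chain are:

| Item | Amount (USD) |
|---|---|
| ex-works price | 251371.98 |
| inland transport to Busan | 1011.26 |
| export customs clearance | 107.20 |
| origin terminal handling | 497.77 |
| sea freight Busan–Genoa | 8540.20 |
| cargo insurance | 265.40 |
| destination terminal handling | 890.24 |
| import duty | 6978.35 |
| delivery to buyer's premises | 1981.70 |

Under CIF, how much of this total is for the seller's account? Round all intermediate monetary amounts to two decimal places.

Seller's account: USD 261793.81

CIF: the seller pays costs through ocean freight and marine insurance to the destination port.
Seller's account: goods 251371.98 + inland to port 1011.26 + export clearance 107.20 + origin terminal 497.77 + freight 8540.20 + insurance 265.40 = 261793.81
Buyer's account: destination terminal 890.24 + duty 6978.35 + delivery 1981.70 = 9850.29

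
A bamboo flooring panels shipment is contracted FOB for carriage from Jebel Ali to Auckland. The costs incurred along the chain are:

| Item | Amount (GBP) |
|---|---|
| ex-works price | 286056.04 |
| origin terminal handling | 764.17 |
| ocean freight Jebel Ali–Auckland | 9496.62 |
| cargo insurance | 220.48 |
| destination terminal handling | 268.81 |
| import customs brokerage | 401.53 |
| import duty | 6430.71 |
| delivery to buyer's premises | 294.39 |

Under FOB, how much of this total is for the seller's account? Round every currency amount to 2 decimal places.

FOB: the seller bears costs until goods are on board at the origin port; the buyer bears freight, insurance and all costs thereafter.
Seller's account: goods 286056.04 + origin terminal 764.17 = 286820.21
Buyer's account: freight 9496.62 + insurance 220.48 + destination terminal 268.81 + brokerage 401.53 + duty 6430.71 + delivery 294.39 = 17112.54

Seller's account: GBP 286820.21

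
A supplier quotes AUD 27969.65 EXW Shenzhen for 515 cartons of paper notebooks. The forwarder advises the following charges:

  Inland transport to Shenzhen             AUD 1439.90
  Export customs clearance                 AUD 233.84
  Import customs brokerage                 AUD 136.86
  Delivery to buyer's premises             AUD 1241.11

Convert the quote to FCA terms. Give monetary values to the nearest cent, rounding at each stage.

Not relevant to the conversion: delivery, brokerage — on the buyer under both terms; not part of either seller's price.
From EXW to FCA, the seller additionally bears: inland to port, export clearance.
FCA price = 27969.65 + 1439.90 + 233.84 = 29643.39

FCA price: AUD 29643.39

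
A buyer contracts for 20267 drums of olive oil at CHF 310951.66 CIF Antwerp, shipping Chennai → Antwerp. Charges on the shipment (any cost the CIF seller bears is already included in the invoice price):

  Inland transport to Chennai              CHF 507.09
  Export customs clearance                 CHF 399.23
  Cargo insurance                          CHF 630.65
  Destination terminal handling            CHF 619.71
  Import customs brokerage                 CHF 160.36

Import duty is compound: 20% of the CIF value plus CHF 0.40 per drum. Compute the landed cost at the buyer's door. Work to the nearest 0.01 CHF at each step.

Total landed cost: CHF 382028.86

CIF: the seller pays costs through ocean freight and marine insurance to the destination port.
Already in the invoice (seller's account under CIF): inland to port, export clearance, insurance — exclude.
The CIF price already equals the CIF value: 310951.66
Ad valorem component: 310951.66 × 20% = 62190.33
Specific component: 20267 × 0.40 = 8106.80
Import duty = 62190.33 + 8106.80 = 70297.13
Buyer bears: destination terminal 619.71 + brokerage 160.36 + duty 70297.13 = 71077.20
Landed cost = invoice 310951.66 + 71077.20 = 382028.86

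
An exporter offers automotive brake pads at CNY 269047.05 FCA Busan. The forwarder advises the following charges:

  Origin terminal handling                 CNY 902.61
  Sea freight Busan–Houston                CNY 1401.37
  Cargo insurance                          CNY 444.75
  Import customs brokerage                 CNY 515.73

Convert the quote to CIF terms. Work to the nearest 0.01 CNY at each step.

CIF price: CNY 271795.78

Not relevant to the conversion: brokerage — on the buyer under both terms; not part of either seller's price.
From FCA to CIF, the seller additionally bears: origin terminal, freight, insurance.
CIF price = 269047.05 + 902.61 + 1401.37 + 444.75 = 271795.78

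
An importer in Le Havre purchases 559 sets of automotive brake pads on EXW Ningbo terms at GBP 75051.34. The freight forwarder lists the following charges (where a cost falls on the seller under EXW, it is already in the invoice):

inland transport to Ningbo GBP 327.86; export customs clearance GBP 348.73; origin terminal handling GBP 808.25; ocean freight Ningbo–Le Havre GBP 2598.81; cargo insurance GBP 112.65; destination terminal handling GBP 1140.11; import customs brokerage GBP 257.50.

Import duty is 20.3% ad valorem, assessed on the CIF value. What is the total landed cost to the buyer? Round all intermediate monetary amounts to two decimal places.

EXW: the seller makes goods available at their premises; the buyer bears all onward costs.
CIF value = EXW price + inland to port + export clearance + origin terminal + freight + insurance = 75051.34 + 327.86 + 348.73 + 808.25 + 2598.81 + 112.65 = 79247.64
Import duty = 79247.64 × 20.3% = 16087.27
Buyer bears: inland to port 327.86 + export clearance 348.73 + origin terminal 808.25 + freight 2598.81 + insurance 112.65 + destination terminal 1140.11 + brokerage 257.50 + duty 16087.27 = 21681.18
Landed cost = invoice 75051.34 + 21681.18 = 96732.52

Total landed cost: GBP 96732.52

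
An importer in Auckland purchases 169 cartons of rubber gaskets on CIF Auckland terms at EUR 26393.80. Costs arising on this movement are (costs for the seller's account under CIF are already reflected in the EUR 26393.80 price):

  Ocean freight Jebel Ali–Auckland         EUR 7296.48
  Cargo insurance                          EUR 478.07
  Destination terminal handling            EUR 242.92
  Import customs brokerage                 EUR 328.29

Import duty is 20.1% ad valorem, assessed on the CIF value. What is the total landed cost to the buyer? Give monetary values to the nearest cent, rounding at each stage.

CIF: the seller pays costs through ocean freight and marine insurance to the destination port.
Already in the invoice (seller's account under CIF): freight, insurance — exclude.
The CIF price already equals the CIF value: 26393.80
Import duty = 26393.80 × 20.1% = 5305.15
Buyer bears: destination terminal 242.92 + brokerage 328.29 + duty 5305.15 = 5876.36
Landed cost = invoice 26393.80 + 5876.36 = 32270.16

Total landed cost: EUR 32270.16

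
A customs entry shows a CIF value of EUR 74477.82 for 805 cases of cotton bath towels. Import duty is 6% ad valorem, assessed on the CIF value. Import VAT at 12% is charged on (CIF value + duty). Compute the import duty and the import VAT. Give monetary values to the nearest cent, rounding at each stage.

Import duty = 74477.82 × 6% = 4468.67
VAT base = CIF + duty = 74477.82 + 4468.67 = 78946.49
Import VAT = 78946.49 × 12% = 9473.58

Import duty: EUR 4468.67; import VAT: EUR 9473.58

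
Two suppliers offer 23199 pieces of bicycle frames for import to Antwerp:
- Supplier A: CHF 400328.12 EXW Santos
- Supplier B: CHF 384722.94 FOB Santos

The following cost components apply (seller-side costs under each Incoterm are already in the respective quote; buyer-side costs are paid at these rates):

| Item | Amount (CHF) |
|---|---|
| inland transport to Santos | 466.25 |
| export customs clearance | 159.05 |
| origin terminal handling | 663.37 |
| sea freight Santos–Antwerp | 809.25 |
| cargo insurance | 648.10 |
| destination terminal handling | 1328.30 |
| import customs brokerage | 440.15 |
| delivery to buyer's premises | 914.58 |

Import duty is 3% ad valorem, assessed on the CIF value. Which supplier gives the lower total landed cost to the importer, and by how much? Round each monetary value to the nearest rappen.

Supplier B is cheaper by CHF 17400.66

Supplier A (EXW):
CIF value = EXW price + inland to port + export clearance + origin terminal + freight + insurance = 400328.12 + 466.25 + 159.05 + 663.37 + 809.25 + 648.10 = 403074.14
Import duty = 403074.14 × 3% = 12092.22
Buyer bears (A): 466.25 + 159.05 + 663.37 + 809.25 + 648.10 + 1328.30 + 440.15 + 914.58 = 5429.05
Landed cost (A) = invoice 400328.12 + 5429.05 + duty 12092.22 = 417849.39
Supplier B (FOB):
CIF value = FOB price + freight + insurance = 384722.94 + 809.25 + 648.10 = 386180.29
Import duty = 386180.29 × 3% = 11585.41
Buyer bears (B): 809.25 + 648.10 + 1328.30 + 440.15 + 914.58 = 4140.38
Landed cost (B) = invoice 384722.94 + 4140.38 + duty 11585.41 = 400448.73
Difference = |417849.39 − 400448.73| = 17400.66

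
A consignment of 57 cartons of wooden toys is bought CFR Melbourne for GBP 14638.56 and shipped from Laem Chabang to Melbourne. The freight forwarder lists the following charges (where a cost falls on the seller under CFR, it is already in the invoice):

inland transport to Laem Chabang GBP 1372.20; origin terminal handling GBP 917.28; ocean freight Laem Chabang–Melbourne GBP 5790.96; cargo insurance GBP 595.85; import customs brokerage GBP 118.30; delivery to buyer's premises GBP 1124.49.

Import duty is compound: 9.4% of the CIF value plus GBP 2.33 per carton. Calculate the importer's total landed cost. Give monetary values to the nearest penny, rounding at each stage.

Total landed cost: GBP 18042.04

CFR: the seller pays costs through ocean freight to the destination port, but not insurance.
Already in the invoice (seller's account under CFR): inland to port, origin terminal, freight — exclude.
CIF value = CFR price + insurance = 14638.56 + 595.85 = 15234.41
Ad valorem component: 15234.41 × 9.4% = 1432.03
Specific component: 57 × 2.33 = 132.81
Import duty = 1432.03 + 132.81 = 1564.84
Buyer bears: insurance 595.85 + brokerage 118.30 + delivery 1124.49 + duty 1564.84 = 3403.48
Landed cost = invoice 14638.56 + 3403.48 = 18042.04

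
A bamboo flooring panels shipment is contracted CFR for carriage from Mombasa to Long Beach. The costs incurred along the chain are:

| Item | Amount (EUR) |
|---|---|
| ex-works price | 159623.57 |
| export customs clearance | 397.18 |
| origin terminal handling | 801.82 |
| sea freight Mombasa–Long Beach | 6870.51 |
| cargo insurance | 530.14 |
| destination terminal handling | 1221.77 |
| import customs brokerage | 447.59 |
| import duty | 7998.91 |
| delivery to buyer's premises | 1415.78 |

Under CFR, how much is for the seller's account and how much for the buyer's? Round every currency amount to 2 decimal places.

CFR: the seller pays costs through ocean freight to the destination port, but not insurance.
Seller's account: goods 159623.57 + export clearance 397.18 + origin terminal 801.82 + freight 6870.51 = 167693.08
Buyer's account: insurance 530.14 + destination terminal 1221.77 + brokerage 447.59 + duty 7998.91 + delivery 1415.78 = 11614.19

Seller: EUR 167693.08; buyer: EUR 11614.19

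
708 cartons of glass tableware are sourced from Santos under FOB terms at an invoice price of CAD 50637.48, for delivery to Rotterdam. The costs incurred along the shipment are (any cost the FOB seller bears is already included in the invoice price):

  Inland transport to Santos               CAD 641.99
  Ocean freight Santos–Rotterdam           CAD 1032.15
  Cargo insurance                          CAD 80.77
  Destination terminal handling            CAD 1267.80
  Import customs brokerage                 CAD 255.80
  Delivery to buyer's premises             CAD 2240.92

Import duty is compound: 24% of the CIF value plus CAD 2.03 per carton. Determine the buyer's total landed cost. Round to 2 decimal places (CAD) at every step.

Total landed cost: CAD 69372.26

FOB: the seller bears costs until goods are on board at the origin port; the buyer bears freight, insurance and all costs thereafter.
Already in the invoice (seller's account under FOB): inland to port — exclude.
CIF value = FOB price + freight + insurance = 50637.48 + 1032.15 + 80.77 = 51750.40
Ad valorem component: 51750.40 × 24% = 12420.10
Specific component: 708 × 2.03 = 1437.24
Import duty = 12420.10 + 1437.24 = 13857.34
Buyer bears: freight 1032.15 + insurance 80.77 + destination terminal 1267.80 + brokerage 255.80 + delivery 2240.92 + duty 13857.34 = 18734.78
Landed cost = invoice 50637.48 + 18734.78 = 69372.26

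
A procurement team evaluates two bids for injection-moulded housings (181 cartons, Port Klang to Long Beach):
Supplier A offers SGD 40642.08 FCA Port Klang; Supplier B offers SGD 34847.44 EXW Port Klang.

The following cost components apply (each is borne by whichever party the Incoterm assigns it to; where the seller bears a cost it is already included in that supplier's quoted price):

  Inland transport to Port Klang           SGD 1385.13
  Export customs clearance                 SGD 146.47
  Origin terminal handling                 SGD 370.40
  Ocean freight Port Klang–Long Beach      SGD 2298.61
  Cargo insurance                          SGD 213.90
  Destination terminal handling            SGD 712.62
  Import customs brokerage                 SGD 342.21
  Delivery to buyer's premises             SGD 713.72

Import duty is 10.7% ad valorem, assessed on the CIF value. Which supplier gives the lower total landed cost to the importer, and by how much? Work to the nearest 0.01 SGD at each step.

Supplier A (FCA):
CIF value = FCA price + origin terminal + freight + insurance = 40642.08 + 370.40 + 2298.61 + 213.90 = 43524.99
Import duty = 43524.99 × 10.7% = 4657.17
Buyer bears (A): 370.40 + 2298.61 + 213.90 + 712.62 + 342.21 + 713.72 = 4651.46
Landed cost (A) = invoice 40642.08 + 4651.46 + duty 4657.17 = 49950.71
Supplier B (EXW):
CIF value = EXW price + inland to port + export clearance + origin terminal + freight + insurance = 34847.44 + 1385.13 + 146.47 + 370.40 + 2298.61 + 213.90 = 39261.95
Import duty = 39261.95 × 10.7% = 4201.03
Buyer bears (B): 1385.13 + 146.47 + 370.40 + 2298.61 + 213.90 + 712.62 + 342.21 + 713.72 = 6183.06
Landed cost (B) = invoice 34847.44 + 6183.06 + duty 4201.03 = 45231.53
Difference = |49950.71 − 45231.53| = 4719.18

Supplier B is cheaper by SGD 4719.18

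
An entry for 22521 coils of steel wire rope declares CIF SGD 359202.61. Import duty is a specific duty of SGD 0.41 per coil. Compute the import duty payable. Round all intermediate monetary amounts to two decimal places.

Import duty: SGD 9233.61

Import duty = 22521 × 0.41 = 9233.61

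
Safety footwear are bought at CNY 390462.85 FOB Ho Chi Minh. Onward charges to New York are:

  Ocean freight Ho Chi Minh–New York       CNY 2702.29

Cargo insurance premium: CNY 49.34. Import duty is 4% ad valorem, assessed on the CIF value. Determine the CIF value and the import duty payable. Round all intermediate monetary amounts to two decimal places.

CIF value: CNY 393214.48; import duty: CNY 15728.58

CIF = FOB price + freight + insurance
CIF = 390462.85 + 2702.29 + 49.34 = 393214.48
Import duty = 393214.48 × 4% = 15728.58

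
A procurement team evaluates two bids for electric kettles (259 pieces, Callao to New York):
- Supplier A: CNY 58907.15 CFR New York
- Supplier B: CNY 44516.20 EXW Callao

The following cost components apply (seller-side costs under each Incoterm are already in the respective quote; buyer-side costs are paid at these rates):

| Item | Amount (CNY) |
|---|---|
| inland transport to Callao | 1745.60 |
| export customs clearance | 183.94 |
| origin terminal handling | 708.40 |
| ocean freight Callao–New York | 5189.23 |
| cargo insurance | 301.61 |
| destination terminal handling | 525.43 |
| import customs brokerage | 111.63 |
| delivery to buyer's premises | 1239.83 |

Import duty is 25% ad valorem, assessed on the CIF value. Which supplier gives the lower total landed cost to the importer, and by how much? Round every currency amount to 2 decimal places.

Supplier B is cheaper by CNY 8204.72

Supplier A (CFR):
CIF value = CFR price + insurance = 58907.15 + 301.61 = 59208.76
Import duty = 59208.76 × 25% = 14802.19
Buyer bears (A): 301.61 + 525.43 + 111.63 + 1239.83 = 2178.50
Landed cost (A) = invoice 58907.15 + 2178.50 + duty 14802.19 = 75887.84
Supplier B (EXW):
CIF value = EXW price + inland to port + export clearance + origin terminal + freight + insurance = 44516.20 + 1745.60 + 183.94 + 708.40 + 5189.23 + 301.61 = 52644.98
Import duty = 52644.98 × 25% = 13161.25
Buyer bears (B): 1745.60 + 183.94 + 708.40 + 5189.23 + 301.61 + 525.43 + 111.63 + 1239.83 = 10005.67
Landed cost (B) = invoice 44516.20 + 10005.67 + duty 13161.25 = 67683.12
Difference = |75887.84 − 67683.12| = 8204.72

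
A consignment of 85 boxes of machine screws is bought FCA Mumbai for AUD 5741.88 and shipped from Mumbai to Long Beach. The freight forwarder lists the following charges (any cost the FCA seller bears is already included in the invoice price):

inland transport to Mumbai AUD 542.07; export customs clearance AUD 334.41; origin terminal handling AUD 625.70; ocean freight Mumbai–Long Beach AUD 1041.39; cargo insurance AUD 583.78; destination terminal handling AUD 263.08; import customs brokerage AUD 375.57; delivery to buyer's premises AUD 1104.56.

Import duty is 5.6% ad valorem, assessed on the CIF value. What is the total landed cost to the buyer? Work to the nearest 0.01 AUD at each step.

Total landed cost: AUD 10183.55

FCA: the seller delivers export-cleared goods to the carrier; the buyer bears costs from that point.
Already in the invoice (seller's account under FCA): inland to port, export clearance — exclude.
CIF value = FCA price + origin terminal + freight + insurance = 5741.88 + 625.70 + 1041.39 + 583.78 = 7992.75
Import duty = 7992.75 × 5.6% = 447.59
Buyer bears: origin terminal 625.70 + freight 1041.39 + insurance 583.78 + destination terminal 263.08 + brokerage 375.57 + delivery 1104.56 + duty 447.59 = 4441.67
Landed cost = invoice 5741.88 + 4441.67 = 10183.55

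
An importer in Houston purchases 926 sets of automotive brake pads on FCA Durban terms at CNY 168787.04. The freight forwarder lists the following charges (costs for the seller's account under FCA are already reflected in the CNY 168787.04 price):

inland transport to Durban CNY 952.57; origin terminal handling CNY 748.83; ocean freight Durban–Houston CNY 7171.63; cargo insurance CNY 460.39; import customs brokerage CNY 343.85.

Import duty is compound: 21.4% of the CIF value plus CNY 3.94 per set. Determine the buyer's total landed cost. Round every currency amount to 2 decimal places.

FCA: the seller delivers export-cleared goods to the carrier; the buyer bears costs from that point.
Already in the invoice (seller's account under FCA): inland to port — exclude.
CIF value = FCA price + origin terminal + freight + insurance = 168787.04 + 748.83 + 7171.63 + 460.39 = 177167.89
Ad valorem component: 177167.89 × 21.4% = 37913.93
Specific component: 926 × 3.94 = 3648.44
Import duty = 37913.93 + 3648.44 = 41562.37
Buyer bears: origin terminal 748.83 + freight 7171.63 + insurance 460.39 + brokerage 343.85 + duty 41562.37 = 50287.07
Landed cost = invoice 168787.04 + 50287.07 = 219074.11

Total landed cost: CNY 219074.11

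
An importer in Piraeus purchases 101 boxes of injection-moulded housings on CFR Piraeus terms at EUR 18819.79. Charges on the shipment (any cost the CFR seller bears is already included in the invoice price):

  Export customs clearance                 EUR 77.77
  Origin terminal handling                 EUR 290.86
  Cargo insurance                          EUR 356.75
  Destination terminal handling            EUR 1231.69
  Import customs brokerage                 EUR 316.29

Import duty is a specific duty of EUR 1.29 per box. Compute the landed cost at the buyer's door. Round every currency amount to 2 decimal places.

CFR: the seller pays costs through ocean freight to the destination port, but not insurance.
Already in the invoice (seller's account under CFR): export clearance, origin terminal — exclude.
CIF value = CFR price + insurance = 18819.79 + 356.75 = 19176.54
Import duty = 101 × 1.29 = 130.29
Buyer bears: insurance 356.75 + destination terminal 1231.69 + brokerage 316.29 + duty 130.29 = 2035.02
Landed cost = invoice 18819.79 + 2035.02 = 20854.81

Total landed cost: EUR 20854.81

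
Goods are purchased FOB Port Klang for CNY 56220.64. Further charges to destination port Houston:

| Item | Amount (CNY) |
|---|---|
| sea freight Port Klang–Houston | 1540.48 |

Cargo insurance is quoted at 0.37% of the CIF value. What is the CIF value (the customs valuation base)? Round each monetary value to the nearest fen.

CIF value: CNY 57975.63

Let C be the CIF value. C = FOB price + freight + 0.37% × C
C − 0.37% × C = 56220.64 + 1540.48
0.9963 × C = 57761.12
C = 57761.12 / 0.9963 = 57975.63
Insurance premium = 0.37% × 57975.63 = 214.51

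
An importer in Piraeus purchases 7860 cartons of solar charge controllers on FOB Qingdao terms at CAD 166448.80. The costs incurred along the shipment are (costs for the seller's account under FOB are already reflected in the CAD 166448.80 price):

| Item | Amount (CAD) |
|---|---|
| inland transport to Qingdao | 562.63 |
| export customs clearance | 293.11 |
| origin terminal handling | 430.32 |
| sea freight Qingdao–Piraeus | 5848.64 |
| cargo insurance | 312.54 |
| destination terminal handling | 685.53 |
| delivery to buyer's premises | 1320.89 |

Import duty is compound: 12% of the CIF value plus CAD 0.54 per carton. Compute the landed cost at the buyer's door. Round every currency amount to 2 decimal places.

FOB: the seller bears costs until goods are on board at the origin port; the buyer bears freight, insurance and all costs thereafter.
Already in the invoice (seller's account under FOB): inland to port, export clearance, origin terminal — exclude.
CIF value = FOB price + freight + insurance = 166448.80 + 5848.64 + 312.54 = 172609.98
Ad valorem component: 172609.98 × 12% = 20713.20
Specific component: 7860 × 0.54 = 4244.40
Import duty = 20713.20 + 4244.40 = 24957.60
Buyer bears: freight 5848.64 + insurance 312.54 + destination terminal 685.53 + delivery 1320.89 + duty 24957.60 = 33125.20
Landed cost = invoice 166448.80 + 33125.20 = 199574.00

Total landed cost: CAD 199574.00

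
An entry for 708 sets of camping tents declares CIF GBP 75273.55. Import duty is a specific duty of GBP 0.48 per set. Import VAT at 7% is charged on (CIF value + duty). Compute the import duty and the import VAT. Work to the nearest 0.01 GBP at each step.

Import duty = 708 × 0.48 = 339.84
VAT base = CIF + duty = 75273.55 + 339.84 = 75613.39
Import VAT = 75613.39 × 7% = 5292.94

Import duty: GBP 339.84; import VAT: GBP 5292.94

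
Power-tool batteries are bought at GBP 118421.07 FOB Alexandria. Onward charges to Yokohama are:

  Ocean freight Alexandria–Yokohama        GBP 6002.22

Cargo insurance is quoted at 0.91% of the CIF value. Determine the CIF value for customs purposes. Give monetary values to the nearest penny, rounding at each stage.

Let C be the CIF value. C = FOB price + freight + 0.91% × C
C − 0.91% × C = 118421.07 + 6002.22
0.9909 × C = 124423.29
C = 124423.29 / 0.9909 = 125565.94
Insurance premium = 0.91% × 125565.94 = 1142.65

CIF value: GBP 125565.94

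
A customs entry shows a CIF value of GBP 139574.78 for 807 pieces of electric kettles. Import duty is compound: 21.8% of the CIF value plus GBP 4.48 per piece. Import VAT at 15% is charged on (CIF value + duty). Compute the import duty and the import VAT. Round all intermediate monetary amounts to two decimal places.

Ad valorem component: 139574.78 × 21.8% = 30427.30
Specific component: 807 × 4.48 = 3615.36
Import duty = 30427.30 + 3615.36 = 34042.66
VAT base = CIF + duty = 139574.78 + 34042.66 = 173617.44
Import VAT = 173617.44 × 15% = 26042.62

Import duty: GBP 34042.66; import VAT: GBP 26042.62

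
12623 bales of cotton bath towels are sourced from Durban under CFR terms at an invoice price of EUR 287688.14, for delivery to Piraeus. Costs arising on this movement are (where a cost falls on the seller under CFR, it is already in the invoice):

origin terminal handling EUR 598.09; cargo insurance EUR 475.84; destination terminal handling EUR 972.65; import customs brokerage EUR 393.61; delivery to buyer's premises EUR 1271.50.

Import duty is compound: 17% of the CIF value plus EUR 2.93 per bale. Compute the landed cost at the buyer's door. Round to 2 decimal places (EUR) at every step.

Total landed cost: EUR 376775.01

CFR: the seller pays costs through ocean freight to the destination port, but not insurance.
Already in the invoice (seller's account under CFR): origin terminal — exclude.
CIF value = CFR price + insurance = 287688.14 + 475.84 = 288163.98
Ad valorem component: 288163.98 × 17% = 48987.88
Specific component: 12623 × 2.93 = 36985.39
Import duty = 48987.88 + 36985.39 = 85973.27
Buyer bears: insurance 475.84 + destination terminal 972.65 + brokerage 393.61 + delivery 1271.50 + duty 85973.27 = 89086.87
Landed cost = invoice 287688.14 + 89086.87 = 376775.01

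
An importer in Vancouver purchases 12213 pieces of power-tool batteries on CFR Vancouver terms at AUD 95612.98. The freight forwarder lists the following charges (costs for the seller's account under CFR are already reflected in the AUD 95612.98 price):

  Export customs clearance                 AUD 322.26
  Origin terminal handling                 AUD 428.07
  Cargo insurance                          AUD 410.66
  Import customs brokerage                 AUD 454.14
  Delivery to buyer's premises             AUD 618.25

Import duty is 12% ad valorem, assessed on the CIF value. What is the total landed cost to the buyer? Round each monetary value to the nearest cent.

Total landed cost: AUD 108618.87

CFR: the seller pays costs through ocean freight to the destination port, but not insurance.
Already in the invoice (seller's account under CFR): export clearance, origin terminal — exclude.
CIF value = CFR price + insurance = 95612.98 + 410.66 = 96023.64
Import duty = 96023.64 × 12% = 11522.84
Buyer bears: insurance 410.66 + brokerage 454.14 + delivery 618.25 + duty 11522.84 = 13005.89
Landed cost = invoice 95612.98 + 13005.89 = 108618.87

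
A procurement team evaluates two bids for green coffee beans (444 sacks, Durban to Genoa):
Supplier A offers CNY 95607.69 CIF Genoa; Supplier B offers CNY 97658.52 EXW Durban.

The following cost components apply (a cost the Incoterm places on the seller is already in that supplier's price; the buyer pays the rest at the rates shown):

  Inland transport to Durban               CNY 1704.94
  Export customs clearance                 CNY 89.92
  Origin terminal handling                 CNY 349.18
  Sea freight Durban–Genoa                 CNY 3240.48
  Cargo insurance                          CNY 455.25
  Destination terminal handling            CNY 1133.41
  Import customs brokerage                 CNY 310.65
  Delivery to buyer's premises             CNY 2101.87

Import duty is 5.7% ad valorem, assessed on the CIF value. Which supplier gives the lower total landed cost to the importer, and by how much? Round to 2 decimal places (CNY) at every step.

Supplier A (CIF):
The CIF price already equals the CIF value: 95607.69
Import duty = 95607.69 × 5.7% = 5449.64
Buyer bears (A): 1133.41 + 310.65 + 2101.87 = 3545.93
Landed cost (A) = invoice 95607.69 + 3545.93 + duty 5449.64 = 104603.26
Supplier B (EXW):
CIF value = EXW price + inland to port + export clearance + origin terminal + freight + insurance = 97658.52 + 1704.94 + 89.92 + 349.18 + 3240.48 + 455.25 = 103498.29
Import duty = 103498.29 × 5.7% = 5899.40
Buyer bears (B): 1704.94 + 89.92 + 349.18 + 3240.48 + 455.25 + 1133.41 + 310.65 + 2101.87 = 9385.70
Landed cost (B) = invoice 97658.52 + 9385.70 + duty 5899.40 = 112943.62
Difference = |104603.26 − 112943.62| = 8340.36

Supplier A is cheaper by CNY 8340.36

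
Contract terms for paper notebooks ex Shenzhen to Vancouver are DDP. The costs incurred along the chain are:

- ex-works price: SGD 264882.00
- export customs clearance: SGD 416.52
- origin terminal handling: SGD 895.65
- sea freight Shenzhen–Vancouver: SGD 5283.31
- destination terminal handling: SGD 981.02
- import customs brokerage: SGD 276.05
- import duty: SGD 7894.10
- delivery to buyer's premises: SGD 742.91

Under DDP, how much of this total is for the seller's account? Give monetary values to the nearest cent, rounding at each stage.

Seller's account: SGD 281371.56

DDP: the seller bears all costs including import duty.
Seller's account: goods 264882.00 + export clearance 416.52 + origin terminal 895.65 + freight 5283.31 + destination terminal 981.02 + brokerage 276.05 + duty 7894.10 + delivery 742.91 = 281371.56
Buyer's account: 0.00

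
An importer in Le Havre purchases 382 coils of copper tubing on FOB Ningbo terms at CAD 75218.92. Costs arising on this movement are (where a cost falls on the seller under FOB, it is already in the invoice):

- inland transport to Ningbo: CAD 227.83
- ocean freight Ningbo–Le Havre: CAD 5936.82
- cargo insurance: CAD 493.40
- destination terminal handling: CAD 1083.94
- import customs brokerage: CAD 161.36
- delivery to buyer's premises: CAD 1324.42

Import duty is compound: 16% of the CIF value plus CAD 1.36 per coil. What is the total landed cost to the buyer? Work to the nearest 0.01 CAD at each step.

Total landed cost: CAD 97802.24

FOB: the seller bears costs until goods are on board at the origin port; the buyer bears freight, insurance and all costs thereafter.
Already in the invoice (seller's account under FOB): inland to port — exclude.
CIF value = FOB price + freight + insurance = 75218.92 + 5936.82 + 493.40 = 81649.14
Ad valorem component: 81649.14 × 16% = 13063.86
Specific component: 382 × 1.36 = 519.52
Import duty = 13063.86 + 519.52 = 13583.38
Buyer bears: freight 5936.82 + insurance 493.40 + destination terminal 1083.94 + brokerage 161.36 + delivery 1324.42 + duty 13583.38 = 22583.32
Landed cost = invoice 75218.92 + 22583.32 = 97802.24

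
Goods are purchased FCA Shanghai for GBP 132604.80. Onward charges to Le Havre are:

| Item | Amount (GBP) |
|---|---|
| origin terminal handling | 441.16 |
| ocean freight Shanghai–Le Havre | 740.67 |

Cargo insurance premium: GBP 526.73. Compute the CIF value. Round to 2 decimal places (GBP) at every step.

CIF = FCA price + pre-shipment costs + freight + insurance
CIF = 132604.80 + 441.16 + 740.67 + 526.73 = 134313.36

CIF value: GBP 134313.36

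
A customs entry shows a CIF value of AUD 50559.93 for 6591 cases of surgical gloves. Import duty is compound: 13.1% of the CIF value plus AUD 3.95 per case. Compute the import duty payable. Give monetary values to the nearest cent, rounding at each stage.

Import duty: AUD 32657.80

Ad valorem component: 50559.93 × 13.1% = 6623.35
Specific component: 6591 × 3.95 = 26034.45
Import duty = 6623.35 + 26034.45 = 32657.80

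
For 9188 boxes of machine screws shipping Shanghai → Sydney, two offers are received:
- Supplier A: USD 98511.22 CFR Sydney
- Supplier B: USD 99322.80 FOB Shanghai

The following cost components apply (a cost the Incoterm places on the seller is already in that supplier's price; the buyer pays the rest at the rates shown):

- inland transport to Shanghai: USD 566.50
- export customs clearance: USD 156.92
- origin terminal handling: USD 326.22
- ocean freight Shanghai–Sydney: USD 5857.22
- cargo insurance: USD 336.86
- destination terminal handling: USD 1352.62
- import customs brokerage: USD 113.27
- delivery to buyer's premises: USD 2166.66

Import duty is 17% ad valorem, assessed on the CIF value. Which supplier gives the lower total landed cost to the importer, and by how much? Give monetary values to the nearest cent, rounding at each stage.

Supplier A (CFR):
CIF value = CFR price + insurance = 98511.22 + 336.86 = 98848.08
Import duty = 98848.08 × 17% = 16804.17
Buyer bears (A): 336.86 + 1352.62 + 113.27 + 2166.66 = 3969.41
Landed cost (A) = invoice 98511.22 + 3969.41 + duty 16804.17 = 119284.80
Supplier B (FOB):
CIF value = FOB price + freight + insurance = 99322.80 + 5857.22 + 336.86 = 105516.88
Import duty = 105516.88 × 17% = 17937.87
Buyer bears (B): 5857.22 + 336.86 + 1352.62 + 113.27 + 2166.66 = 9826.63
Landed cost (B) = invoice 99322.80 + 9826.63 + duty 17937.87 = 127087.30
Difference = |119284.80 − 127087.30| = 7802.50

Supplier A is cheaper by USD 7802.50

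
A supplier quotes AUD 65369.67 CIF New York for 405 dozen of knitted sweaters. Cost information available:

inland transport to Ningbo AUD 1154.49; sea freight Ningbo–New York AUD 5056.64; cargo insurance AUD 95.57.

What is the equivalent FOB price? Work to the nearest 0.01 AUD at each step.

FOB price: AUD 60217.46

Not relevant to the conversion: inland to port — on the seller under both CIF and FOB; already in the CIF price and stays in the FOB price.
From CIF to FOB, the seller no longer bears: freight, insurance.
FOB price = 65369.67 − 5056.64 − 95.57 = 60217.46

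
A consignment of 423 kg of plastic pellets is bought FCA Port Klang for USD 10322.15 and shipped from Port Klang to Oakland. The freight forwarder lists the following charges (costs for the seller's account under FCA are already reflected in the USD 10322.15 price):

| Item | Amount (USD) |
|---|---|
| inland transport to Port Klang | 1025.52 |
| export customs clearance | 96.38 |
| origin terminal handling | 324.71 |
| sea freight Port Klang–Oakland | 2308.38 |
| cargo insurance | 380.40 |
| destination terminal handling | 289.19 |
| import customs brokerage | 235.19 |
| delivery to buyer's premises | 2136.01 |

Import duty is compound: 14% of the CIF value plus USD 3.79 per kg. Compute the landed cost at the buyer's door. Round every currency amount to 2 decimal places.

FCA: the seller delivers export-cleared goods to the carrier; the buyer bears costs from that point.
Already in the invoice (seller's account under FCA): inland to port, export clearance — exclude.
CIF value = FCA price + origin terminal + freight + insurance = 10322.15 + 324.71 + 2308.38 + 380.40 = 13335.64
Ad valorem component: 13335.64 × 14% = 1866.99
Specific component: 423 × 3.79 = 1603.17
Import duty = 1866.99 + 1603.17 = 3470.16
Buyer bears: origin terminal 324.71 + freight 2308.38 + insurance 380.40 + destination terminal 289.19 + brokerage 235.19 + delivery 2136.01 + duty 3470.16 = 9144.04
Landed cost = invoice 10322.15 + 9144.04 = 19466.19

Total landed cost: USD 19466.19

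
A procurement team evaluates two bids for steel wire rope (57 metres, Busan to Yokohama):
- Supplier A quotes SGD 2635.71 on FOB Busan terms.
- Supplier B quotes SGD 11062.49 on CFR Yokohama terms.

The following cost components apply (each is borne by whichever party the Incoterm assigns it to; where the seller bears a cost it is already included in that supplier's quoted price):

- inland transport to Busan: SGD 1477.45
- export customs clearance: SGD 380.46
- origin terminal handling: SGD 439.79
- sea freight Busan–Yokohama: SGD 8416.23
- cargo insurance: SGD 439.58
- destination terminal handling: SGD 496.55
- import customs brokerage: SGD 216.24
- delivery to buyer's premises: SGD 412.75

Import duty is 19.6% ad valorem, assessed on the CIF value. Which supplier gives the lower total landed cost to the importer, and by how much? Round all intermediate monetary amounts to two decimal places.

Supplier A (FOB):
CIF value = FOB price + freight + insurance = 2635.71 + 8416.23 + 439.58 = 11491.52
Import duty = 11491.52 × 19.6% = 2252.34
Buyer bears (A): 8416.23 + 439.58 + 496.55 + 216.24 + 412.75 = 9981.35
Landed cost (A) = invoice 2635.71 + 9981.35 + duty 2252.34 = 14869.40
Supplier B (CFR):
CIF value = CFR price + insurance = 11062.49 + 439.58 = 11502.07
Import duty = 11502.07 × 19.6% = 2254.41
Buyer bears (B): 439.58 + 496.55 + 216.24 + 412.75 = 1565.12
Landed cost (B) = invoice 11062.49 + 1565.12 + duty 2254.41 = 14882.02
Difference = |14869.40 − 14882.02| = 12.62

Supplier A is cheaper by SGD 12.62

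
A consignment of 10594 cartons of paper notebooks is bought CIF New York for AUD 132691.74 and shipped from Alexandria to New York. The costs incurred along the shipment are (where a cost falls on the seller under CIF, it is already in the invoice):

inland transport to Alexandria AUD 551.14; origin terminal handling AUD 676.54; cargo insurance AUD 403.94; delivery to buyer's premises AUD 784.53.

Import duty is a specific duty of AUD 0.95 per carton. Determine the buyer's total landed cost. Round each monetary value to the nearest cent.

Total landed cost: AUD 143540.57

CIF: the seller pays costs through ocean freight and marine insurance to the destination port.
Already in the invoice (seller's account under CIF): inland to port, origin terminal, insurance — exclude.
The CIF price already equals the CIF value: 132691.74
Import duty = 10594 × 0.95 = 10064.30
Buyer bears: delivery 784.53 + duty 10064.30 = 10848.83
Landed cost = invoice 132691.74 + 10848.83 = 143540.57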